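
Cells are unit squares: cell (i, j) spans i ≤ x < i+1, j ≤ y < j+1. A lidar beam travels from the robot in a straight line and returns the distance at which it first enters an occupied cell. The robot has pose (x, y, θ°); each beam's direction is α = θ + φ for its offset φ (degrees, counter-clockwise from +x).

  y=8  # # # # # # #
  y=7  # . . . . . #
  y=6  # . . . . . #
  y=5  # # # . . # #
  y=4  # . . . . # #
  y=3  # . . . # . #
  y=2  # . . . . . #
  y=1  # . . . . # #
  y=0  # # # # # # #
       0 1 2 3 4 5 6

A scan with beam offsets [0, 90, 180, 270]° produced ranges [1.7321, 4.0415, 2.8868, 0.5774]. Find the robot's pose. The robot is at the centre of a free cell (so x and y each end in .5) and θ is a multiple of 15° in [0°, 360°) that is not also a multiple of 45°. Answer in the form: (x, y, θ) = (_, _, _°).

(x, y, θ) = (2.5, 4.5, 210°)

The pose lattice has 29·16 = 464 candidates. Test each by forward raycasting.
  (5.5, 7.5, 300°): beam 1 = 1.0000 ≠ 1.7321 ✗
  (1.5, 7.5, 150°): beam 1 = 0.5774 ≠ 1.7321 ✗
  (1.5, 7.5, 255°): beam 1 = 1.5529 ≠ 1.7321 ✗
  …
  (2.5, 4.5, 210°): r_1=1.7321, r_2=4.0415, r_3=2.8868, r_4=0.5774 — all match ✓
Only this pose fits every beam.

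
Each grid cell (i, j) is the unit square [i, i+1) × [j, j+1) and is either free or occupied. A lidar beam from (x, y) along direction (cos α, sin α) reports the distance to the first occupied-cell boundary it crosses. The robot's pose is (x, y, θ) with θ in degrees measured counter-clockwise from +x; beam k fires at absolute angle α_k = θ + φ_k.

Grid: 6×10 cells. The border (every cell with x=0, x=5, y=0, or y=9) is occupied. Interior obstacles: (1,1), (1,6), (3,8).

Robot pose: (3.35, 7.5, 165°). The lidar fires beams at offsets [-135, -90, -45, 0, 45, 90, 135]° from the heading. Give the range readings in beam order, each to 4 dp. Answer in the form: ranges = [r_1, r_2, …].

ranges = [1.9053, 0.5176, 0.5774, 2.4329, 1.5588, 5.6940, 3.3000]

beam 1: φ=-135°, α=30°
  cosα=0.8660 sinα=0.5000 | (3,7) | tMaxX 0.7506 tMaxY 1.0000 | tΔX 1.1547 tΔY 2.0000
    t=0.7506 [x] (4,7)
    t=1.0000 [y] (4,8)
    t=1.9053 [x] (5,8) — stop
  → r_1 = 1.9053
beam 2: φ=-90°, α=75°
  cosα=0.2588 sinα=0.9659 | (3,7) | tMaxX 2.5114 tMaxY 0.5176 | tΔX 3.8637 tΔY 1.0353
    t=0.5176 [y] (3,8) — stop
  → r_2 = 0.5176
beam 3: φ=-45°, α=120°
  cosα=-0.5000 sinα=0.8660 | (3,7) | tMaxX 0.7000 tMaxY 0.5774 | tΔX 2.0000 tΔY 1.1547
    t=0.5774 [y] (3,8) — stop
  → r_3 = 0.5774
beam 4: φ=0°, α=165°
  cosα=-0.9659 sinα=0.2588 | (3,7) | tMaxX 0.3623 tMaxY 1.9319 | tΔX 1.0353 tΔY 3.8637
    t=0.3623 [x] (2,7)
    t=1.3976 [x] (1,7)
    t=1.9319 [y] (1,8)
    t=2.4329 [x] (0,8) — stop
  → r_4 = 2.4329
beam 5: φ=45°, α=210°
  cosα=-0.8660 sinα=-0.5000 | (3,7) | tMaxX 0.4041 tMaxY 1.0000 | tΔX 1.1547 tΔY 2.0000
    t=0.4041 [x] (2,7)
    t=1.0000 [y] (2,6)
    t=1.5588 [x] (1,6) — stop
  → r_5 = 1.5588
beam 6: φ=90°, α=255°
  cosα=-0.2588 sinα=-0.9659 | (3,7) | tMaxX 1.3523 tMaxY 0.5176 | tΔX 3.8637 tΔY 1.0353
    t=0.5176 [y] (3,6)
    t=1.3523 [x] (2,6)
    t=1.5529 [y] (2,5)
    t=2.5882 [y] (2,4)
    t=3.6235 [y] (2,3)
    t=4.6587 [y] (2,2)
    t=5.2160 [x] (1,2)
    t=5.6940 [y] (1,1) — stop
  → r_6 = 5.6940
beam 7: φ=135°, α=300°
  cosα=0.5000 sinα=-0.8660 | (3,7) | tMaxX 1.3000 tMaxY 0.5774 | tΔX 2.0000 tΔY 1.1547
    t=0.5774 [y] (3,6)
    t=1.3000 [x] (4,6)
    t=1.7321 [y] (4,5)
    t=2.8868 [y] (4,4)
    t=3.3000 [x] (5,4) — stop
  → r_7 = 3.3000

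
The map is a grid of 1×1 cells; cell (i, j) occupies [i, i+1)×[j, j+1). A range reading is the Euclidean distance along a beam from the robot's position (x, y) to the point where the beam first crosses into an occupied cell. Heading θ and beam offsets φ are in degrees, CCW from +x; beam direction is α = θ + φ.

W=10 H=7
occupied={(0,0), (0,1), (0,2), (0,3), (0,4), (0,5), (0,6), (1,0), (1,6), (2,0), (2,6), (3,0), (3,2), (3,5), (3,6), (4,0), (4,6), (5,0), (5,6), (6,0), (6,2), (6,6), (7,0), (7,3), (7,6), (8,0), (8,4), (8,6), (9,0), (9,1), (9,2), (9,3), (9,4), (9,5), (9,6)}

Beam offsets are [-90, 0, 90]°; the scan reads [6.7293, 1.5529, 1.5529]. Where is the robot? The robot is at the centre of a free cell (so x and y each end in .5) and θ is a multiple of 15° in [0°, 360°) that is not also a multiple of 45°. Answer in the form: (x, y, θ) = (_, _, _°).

Candidates: 35 free-cell centres × 16 headings = 560 poses. Raycast each; keep the one whose scan matches to 4 dp.
  (8.5, 2.5, 30°): beam 1 = 1.0000 ≠ 6.7293 ✗
  (7.5, 5.5, 30°): beam 1 = 1.0000 ≠ 6.7293 ✗
  (5.5, 1.5, 300°): beam 1 = 1.0000 ≠ 6.7293 ✗
  (2.5, 2.5, 105°): beam 1 = 0.5176 ≠ 6.7293 ✗
  …
  (7.5, 5.5, 285°): r_1=6.7293, r_2=1.5529, r_3=1.5529 — all match ✓
Only this pose fits every beam.

(x, y, θ) = (7.5, 5.5, 285°)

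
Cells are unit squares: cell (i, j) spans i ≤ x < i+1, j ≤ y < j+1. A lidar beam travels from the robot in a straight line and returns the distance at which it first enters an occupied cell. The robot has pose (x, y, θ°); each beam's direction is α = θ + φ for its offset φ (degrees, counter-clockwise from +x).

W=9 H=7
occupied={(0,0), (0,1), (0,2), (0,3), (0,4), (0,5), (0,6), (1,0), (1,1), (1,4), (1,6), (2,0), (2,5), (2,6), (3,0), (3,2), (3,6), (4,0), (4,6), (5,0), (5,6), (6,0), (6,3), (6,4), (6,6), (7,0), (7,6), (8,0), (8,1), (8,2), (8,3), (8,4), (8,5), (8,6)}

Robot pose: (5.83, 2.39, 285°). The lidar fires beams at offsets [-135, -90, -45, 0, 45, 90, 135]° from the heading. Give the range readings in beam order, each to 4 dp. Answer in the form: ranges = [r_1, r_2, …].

ranges = [4.4225, 3.9651, 1.6050, 1.4390, 2.5057, 2.2465, 0.7044]

beam 1: φ=-135°, α=150°
  d=(-0.8660,0.5000)  start (5,2)  tX=0.9584 tY=1.2200  stride 1/|dx|=1.1547 1/|dy|=2.0000
    cross x-line → (4,2), t=0.9584
    cross y-line → (4,3), t=1.2200
    cross x-line → (3,3), t=2.1131
    cross y-line → (3,4), t=3.2200
    cross x-line → (2,4), t=3.2678
    cross x-line → (1,4), t=4.4225 (wall)
  → r_1 = 4.4225
beam 2: φ=-90°, α=195°
  d=(-0.9659,-0.2588)  start (5,2)  tX=0.8593 tY=1.5068  stride 1/|dx|=1.0353 1/|dy|=3.8637
    cross x-line → (4,2), t=0.8593
    cross y-line → (4,1), t=1.5068
    cross x-line → (3,1), t=1.8946
    cross x-line → (2,1), t=2.9298
    cross x-line → (1,1), t=3.9651 (wall)
  → r_2 = 3.9651
beam 3: φ=-45°, α=240°
  d=(-0.5000,-0.8660)  start (5,2)  tX=1.6600 tY=0.4503  stride 1/|dx|=2.0000 1/|dy|=1.1547
    cross y-line → (5,1), t=0.4503
    cross y-line → (5,0), t=1.6050 (wall)
  → r_3 = 1.6050
beam 4: φ=0°, α=285°
  d=(0.2588,-0.9659)  start (5,2)  tX=0.6568 tY=0.4038  stride 1/|dx|=3.8637 1/|dy|=1.0353
    cross y-line → (5,1), t=0.4038
    cross x-line → (6,1), t=0.6568
    cross y-line → (6,0), t=1.4390 (wall)
  → r_4 = 1.4390
beam 5: φ=45°, α=330°
  d=(0.8660,-0.5000)  start (5,2)  tX=0.1963 tY=0.7800  stride 1/|dx|=1.1547 1/|dy|=2.0000
    cross x-line → (6,2), t=0.1963
    cross y-line → (6,1), t=0.7800
    cross x-line → (7,1), t=1.3510
    cross x-line → (8,1), t=2.5057 (wall)
  → r_5 = 2.5057
beam 6: φ=90°, α=15°
  d=(0.9659,0.2588)  start (5,2)  tX=0.1760 tY=2.3569  stride 1/|dx|=1.0353 1/|dy|=3.8637
    cross x-line → (6,2), t=0.1760
    cross x-line → (7,2), t=1.2113
    cross x-line → (8,2), t=2.2465 (wall)
  → r_6 = 2.2465
beam 7: φ=135°, α=60°
  d=(0.5000,0.8660)  start (5,2)  tX=0.3400 tY=0.7044  stride 1/|dx|=2.0000 1/|dy|=1.1547
    cross x-line → (6,2), t=0.3400
    cross y-line → (6,3), t=0.7044 (wall)
  → r_7 = 0.7044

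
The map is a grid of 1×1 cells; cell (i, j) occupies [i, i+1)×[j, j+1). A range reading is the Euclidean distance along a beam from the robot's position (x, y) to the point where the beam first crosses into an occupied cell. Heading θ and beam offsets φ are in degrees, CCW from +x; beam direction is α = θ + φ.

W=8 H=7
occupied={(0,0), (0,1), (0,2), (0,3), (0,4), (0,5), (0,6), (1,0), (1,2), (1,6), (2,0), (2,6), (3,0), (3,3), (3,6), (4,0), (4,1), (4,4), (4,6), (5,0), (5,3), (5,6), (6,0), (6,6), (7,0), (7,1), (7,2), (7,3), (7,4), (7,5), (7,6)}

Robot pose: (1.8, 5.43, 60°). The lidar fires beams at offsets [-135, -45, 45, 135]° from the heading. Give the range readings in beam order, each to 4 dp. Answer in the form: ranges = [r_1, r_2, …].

ranges = [4.5863, 2.2023, 0.5901, 0.8282]

beam 1: φ=-135°, α=285°
  direction (0.2588, -0.9659); cell (1,5); t to first gridline: x 0.7727, y 0.4452 (then +3.8637 / +1.0353)
    (1,4) via y @ 0.4452
    (2,4) via x @ 0.7727
    (2,3) via y @ 1.4804
    (2,2) via y @ 2.5157
    (2,1) via y @ 3.5510
    (2,0) via y @ 4.5863  # hit
  → r_1 = 4.5863
beam 2: φ=-45°, α=15°
  direction (0.9659, 0.2588); cell (1,5); t to first gridline: x 0.2071, y 2.2023 (then +1.0353 / +3.8637)
    (2,5) via x @ 0.2071
    (3,5) via x @ 1.2423
    (3,6) via y @ 2.2023  # hit
  → r_2 = 2.2023
beam 3: φ=45°, α=105°
  direction (-0.2588, 0.9659); cell (1,5); t to first gridline: x 3.0910, y 0.5901 (then +3.8637 / +1.0353)
    (1,6) via y @ 0.5901  # hit
  → r_3 = 0.5901
beam 4: φ=135°, α=195°
  direction (-0.9659, -0.2588); cell (1,5); t to first gridline: x 0.8282, y 1.6614 (then +1.0353 / +3.8637)
    (0,5) via x @ 0.8282  # hit
  → r_4 = 0.8282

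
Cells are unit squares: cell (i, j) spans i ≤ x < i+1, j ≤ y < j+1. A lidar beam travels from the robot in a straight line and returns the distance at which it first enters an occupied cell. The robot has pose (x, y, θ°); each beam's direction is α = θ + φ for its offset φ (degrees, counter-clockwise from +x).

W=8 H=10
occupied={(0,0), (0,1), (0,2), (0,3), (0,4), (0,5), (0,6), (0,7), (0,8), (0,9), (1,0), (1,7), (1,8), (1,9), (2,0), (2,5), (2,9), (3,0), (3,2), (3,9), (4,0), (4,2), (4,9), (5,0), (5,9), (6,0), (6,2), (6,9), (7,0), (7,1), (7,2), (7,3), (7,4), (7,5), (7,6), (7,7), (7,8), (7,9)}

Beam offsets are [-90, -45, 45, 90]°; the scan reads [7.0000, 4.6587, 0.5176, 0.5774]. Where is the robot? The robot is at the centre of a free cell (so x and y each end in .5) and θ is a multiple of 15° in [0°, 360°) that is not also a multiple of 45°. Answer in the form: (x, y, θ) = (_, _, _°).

(x, y, θ) = (2.5, 8.5, 30°)

The pose lattice has 42·16 = 672 candidates. Test each by forward raycasting.
  (3.5, 4.5, 345°): beam 1 = 1.5529 ≠ 7.0000 ✗
  (4.5, 4.5, 105°): beam 1 = 2.5882 ≠ 7.0000 ✗
  (6.5, 3.5, 60°): beam 1 = 0.5774 ≠ 7.0000 ✗
  (2.5, 3.5, 165°): beam 1 = 1.5529 ≠ 7.0000 ✗
  …
  (2.5, 8.5, 30°): r_1=7.0000, r_2=4.6587, r_3=0.5176, r_4=0.5774 — all match ✓
Unique over the lattice → pose = (2.5, 8.5, 30°).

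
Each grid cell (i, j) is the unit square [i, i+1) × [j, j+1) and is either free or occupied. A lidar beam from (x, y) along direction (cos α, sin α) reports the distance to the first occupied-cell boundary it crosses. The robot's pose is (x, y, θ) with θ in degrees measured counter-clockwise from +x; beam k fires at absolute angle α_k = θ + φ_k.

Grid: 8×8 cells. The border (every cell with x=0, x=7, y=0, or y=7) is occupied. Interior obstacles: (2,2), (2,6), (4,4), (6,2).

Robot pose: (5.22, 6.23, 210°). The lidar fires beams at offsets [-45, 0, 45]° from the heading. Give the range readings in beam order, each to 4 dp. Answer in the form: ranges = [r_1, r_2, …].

ranges = [2.2983, 4.8728, 1.2734]

beam 1: φ=-45°, α=165°
  direction (-0.9659, 0.2588); cell (5,6); t to first gridline: x 0.2278, y 2.9751 (then +1.0353 / +3.8637)
    (4,6) via x @ 0.2278
    (3,6) via x @ 1.2630
    (2,6) via x @ 2.2983  # hit
  → r_1 = 2.2983
beam 2: φ=0°, α=210°
  direction (-0.8660, -0.5000); cell (5,6); t to first gridline: x 0.2540, y 0.4600 (then +1.1547 / +2.0000)
    (4,6) via x @ 0.2540
    (4,5) via y @ 0.4600
    (3,5) via x @ 1.4087
    (3,4) via y @ 2.4600
    (2,4) via x @ 2.5634
    (1,4) via x @ 3.7181
    (1,3) via y @ 4.4600
    (0,3) via x @ 4.8728  # hit
  → r_2 = 4.8728
beam 3: φ=45°, α=255°
  direction (-0.2588, -0.9659); cell (5,6); t to first gridline: x 0.8500, y 0.2381 (then +3.8637 / +1.0353)
    (5,5) via y @ 0.2381
    (4,5) via x @ 0.8500
    (4,4) via y @ 1.2734  # hit
  → r_3 = 1.2734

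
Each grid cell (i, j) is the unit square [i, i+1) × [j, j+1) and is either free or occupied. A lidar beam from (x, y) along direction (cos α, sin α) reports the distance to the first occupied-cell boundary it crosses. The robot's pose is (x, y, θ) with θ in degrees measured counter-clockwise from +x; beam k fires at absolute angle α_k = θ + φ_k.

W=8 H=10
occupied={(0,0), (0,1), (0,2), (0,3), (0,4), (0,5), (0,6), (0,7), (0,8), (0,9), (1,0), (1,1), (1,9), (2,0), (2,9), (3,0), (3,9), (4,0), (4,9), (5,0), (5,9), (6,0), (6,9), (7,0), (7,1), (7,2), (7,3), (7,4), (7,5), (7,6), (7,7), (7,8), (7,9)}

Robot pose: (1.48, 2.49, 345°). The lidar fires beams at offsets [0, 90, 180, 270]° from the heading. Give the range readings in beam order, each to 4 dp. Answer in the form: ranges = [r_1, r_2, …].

ranges = [5.7147, 6.7396, 0.4969, 0.5073]

beam 1: φ=0°, α=345°
  cosα=0.9659 sinα=-0.2588 | (1,2) | tMaxX 0.5383 tMaxY 1.8932 | tΔX 1.0353 tΔY 3.8637
    t=0.5383 [x] (2,2)
    t=1.5736 [x] (3,2)
    t=1.8932 [y] (3,1)
    t=2.6089 [x] (4,1)
    t=3.6442 [x] (5,1)
    t=4.6794 [x] (6,1)
    t=5.7147 [x] (7,1) — stop
  → r_1 = 5.7147
beam 2: φ=90°, α=75°
  cosα=0.2588 sinα=0.9659 | (1,2) | tMaxX 2.0091 tMaxY 0.5280 | tΔX 3.8637 tΔY 1.0353
    t=0.5280 [y] (1,3)
    t=1.5633 [y] (1,4)
    t=2.0091 [x] (2,4)
    t=2.5985 [y] (2,5)
    t=3.6338 [y] (2,6)
    t=4.6691 [y] (2,7)
    t=5.7044 [y] (2,8)
    t=5.8728 [x] (3,8)
    t=6.7396 [y] (3,9) — stop
  → r_2 = 6.7396
beam 3: φ=180°, α=165°
  cosα=-0.9659 sinα=0.2588 | (1,2) | tMaxX 0.4969 tMaxY 1.9705 | tΔX 1.0353 tΔY 3.8637
    t=0.4969 [x] (0,2) — stop
  → r_3 = 0.4969
beam 4: φ=270°, α=255°
  cosα=-0.2588 sinα=-0.9659 | (1,2) | tMaxX 1.8546 tMaxY 0.5073 | tΔX 3.8637 tΔY 1.0353
    t=0.5073 [y] (1,1) — stop
  → r_4 = 0.5073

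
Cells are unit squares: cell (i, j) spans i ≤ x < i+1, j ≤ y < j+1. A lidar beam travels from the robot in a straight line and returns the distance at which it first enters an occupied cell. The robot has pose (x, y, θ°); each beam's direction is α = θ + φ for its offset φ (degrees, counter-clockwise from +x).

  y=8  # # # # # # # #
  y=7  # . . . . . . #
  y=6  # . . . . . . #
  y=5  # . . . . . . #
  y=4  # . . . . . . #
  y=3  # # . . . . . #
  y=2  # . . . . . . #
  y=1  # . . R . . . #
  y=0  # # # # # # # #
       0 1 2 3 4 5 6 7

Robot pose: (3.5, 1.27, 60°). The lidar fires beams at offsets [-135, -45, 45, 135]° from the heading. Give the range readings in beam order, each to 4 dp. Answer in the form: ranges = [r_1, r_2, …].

beam 1: φ=-135°, α=285°
  cosα=0.2588 sinα=-0.9659 | (3,1) | tMaxX 1.9319 tMaxY 0.2795 | tΔX 3.8637 tΔY 1.0353
    t=0.2795 [y] (3,0) — stop
  → r_1 = 0.2795
beam 2: φ=-45°, α=15°
  cosα=0.9659 sinα=0.2588 | (3,1) | tMaxX 0.5176 tMaxY 2.8205 | tΔX 1.0353 tΔY 3.8637
    t=0.5176 [x] (4,1)
    t=1.5529 [x] (5,1)
    t=2.5882 [x] (6,1)
    t=2.8205 [y] (6,2)
    t=3.6235 [x] (7,2) — stop
  → r_2 = 3.6235
beam 3: φ=45°, α=105°
  cosα=-0.2588 sinα=0.9659 | (3,1) | tMaxX 1.9319 tMaxY 0.7558 | tΔX 3.8637 tΔY 1.0353
    t=0.7558 [y] (3,2)
    t=1.7910 [y] (3,3)
    t=1.9319 [x] (2,3)
    t=2.8263 [y] (2,4)
    t=3.8616 [y] (2,5)
    t=4.8969 [y] (2,6)
    t=5.7956 [x] (1,6)
    t=5.9321 [y] (1,7)
    t=6.9674 [y] (1,8) — stop
  → r_3 = 6.9674
beam 4: φ=135°, α=195°
  cosα=-0.9659 sinα=-0.2588 | (3,1) | tMaxX 0.5176 tMaxY 1.0432 | tΔX 1.0353 tΔY 3.8637
    t=0.5176 [x] (2,1)
    t=1.0432 [y] (2,0) — stop
  → r_4 = 1.0432

ranges = [0.2795, 3.6235, 6.9674, 1.0432]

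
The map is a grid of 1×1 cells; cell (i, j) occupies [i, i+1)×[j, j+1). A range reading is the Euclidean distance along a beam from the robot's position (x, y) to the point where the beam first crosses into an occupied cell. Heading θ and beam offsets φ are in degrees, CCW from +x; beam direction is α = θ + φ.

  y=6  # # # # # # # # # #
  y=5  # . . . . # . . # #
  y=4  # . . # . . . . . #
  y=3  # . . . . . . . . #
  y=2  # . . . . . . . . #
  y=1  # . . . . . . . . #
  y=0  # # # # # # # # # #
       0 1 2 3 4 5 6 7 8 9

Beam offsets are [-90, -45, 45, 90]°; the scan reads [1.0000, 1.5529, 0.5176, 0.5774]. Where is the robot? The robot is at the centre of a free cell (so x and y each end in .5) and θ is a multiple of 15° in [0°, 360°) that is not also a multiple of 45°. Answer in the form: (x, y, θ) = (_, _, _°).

(x, y, θ) = (4.5, 4.5, 120°)

The pose lattice has 37·16 = 592 candidates. Test each by forward raycasting.
  (5.5, 2.5, 165°): beam 1 = 3.6235 ≠ 1.0000 ✗
  (3.5, 3.5, 255°): beam 1 = 2.5882 ≠ 1.0000 ✗
  (6.5, 2.5, 300°): beam 1 = 3.0000 ≠ 1.0000 ✗
  (5.5, 1.5, 120°): beam 1 = 4.0415 ≠ 1.0000 ✗
  …
  (4.5, 4.5, 120°): r_1=1.0000, r_2=1.5529, r_3=0.5176, r_4=0.5774 — all match ✓
No second candidate reproduces the full scan.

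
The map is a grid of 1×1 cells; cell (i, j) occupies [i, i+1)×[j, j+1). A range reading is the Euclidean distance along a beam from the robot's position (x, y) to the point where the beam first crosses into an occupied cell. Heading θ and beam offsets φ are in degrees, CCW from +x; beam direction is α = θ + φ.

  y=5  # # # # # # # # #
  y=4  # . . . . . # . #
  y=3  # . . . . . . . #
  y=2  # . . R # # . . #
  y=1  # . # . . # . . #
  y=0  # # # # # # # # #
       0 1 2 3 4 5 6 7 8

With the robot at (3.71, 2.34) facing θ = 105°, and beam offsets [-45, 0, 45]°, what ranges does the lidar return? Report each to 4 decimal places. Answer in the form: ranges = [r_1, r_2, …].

beam 1: φ=-45°, α=60°
  dir = (cos 60°, sin 60°) = (0.5000, 0.8660); from cell (3,2)
  next x-line at t=0.5800, next y-line at t=0.7621; Δt_x=2.0000, Δt_y=1.1547
    x: enter (4,2) at t=0.5800 ← occupied
  → r_1 = 0.5800
beam 2: φ=0°, α=105°
  dir = (cos 105°, sin 105°) = (-0.2588, 0.9659); from cell (3,2)
  next x-line at t=2.7432, next y-line at t=0.6833; Δt_x=3.8637, Δt_y=1.0353
    y: enter (3,3) at t=0.6833
    y: enter (3,4) at t=1.7186
    x: enter (2,4) at t=2.7432
    y: enter (2,5) at t=2.7538 ← occupied
  → r_2 = 2.7538
beam 3: φ=45°, α=150°
  dir = (cos 150°, sin 150°) = (-0.8660, 0.5000); from cell (3,2)
  next x-line at t=0.8198, next y-line at t=1.3200; Δt_x=1.1547, Δt_y=2.0000
    x: enter (2,2) at t=0.8198
    y: enter (2,3) at t=1.3200
    x: enter (1,3) at t=1.9745
    x: enter (0,3) at t=3.1292 ← occupied
  → r_3 = 3.1292

ranges = [0.5800, 2.7538, 3.1292]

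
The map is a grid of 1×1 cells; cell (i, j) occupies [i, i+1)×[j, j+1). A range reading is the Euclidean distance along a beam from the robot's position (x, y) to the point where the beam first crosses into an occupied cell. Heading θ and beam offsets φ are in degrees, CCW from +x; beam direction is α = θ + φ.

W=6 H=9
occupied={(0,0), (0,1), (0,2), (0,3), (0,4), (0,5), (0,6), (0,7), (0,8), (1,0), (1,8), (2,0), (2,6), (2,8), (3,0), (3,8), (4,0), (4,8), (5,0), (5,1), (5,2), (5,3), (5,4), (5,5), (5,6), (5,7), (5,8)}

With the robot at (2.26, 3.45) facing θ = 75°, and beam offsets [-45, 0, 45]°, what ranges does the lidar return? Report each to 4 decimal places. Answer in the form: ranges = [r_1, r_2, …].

ranges = [3.1639, 2.6400, 2.5200]

beam 1: φ=-45°, α=30°
  d=(0.8660,0.5000)  start (2,3)  tX=0.8545 tY=1.1000  stride 1/|dx|=1.1547 1/|dy|=2.0000
    cross x-line → (3,3), t=0.8545
    cross y-line → (3,4), t=1.1000
    cross x-line → (4,4), t=2.0092
    cross y-line → (4,5), t=3.1000
    cross x-line → (5,5), t=3.1639 (wall)
  → r_1 = 3.1639
beam 2: φ=0°, α=75°
  d=(0.2588,0.9659)  start (2,3)  tX=2.8591 tY=0.5694  stride 1/|dx|=3.8637 1/|dy|=1.0353
    cross y-line → (2,4), t=0.5694
    cross y-line → (2,5), t=1.6047
    cross y-line → (2,6), t=2.6400 (wall)
  → r_2 = 2.6400
beam 3: φ=45°, α=120°
  d=(-0.5000,0.8660)  start (2,3)  tX=0.5200 tY=0.6351  stride 1/|dx|=2.0000 1/|dy|=1.1547
    cross x-line → (1,3), t=0.5200
    cross y-line → (1,4), t=0.6351
    cross y-line → (1,5), t=1.7898
    cross x-line → (0,5), t=2.5200 (wall)
  → r_3 = 2.5200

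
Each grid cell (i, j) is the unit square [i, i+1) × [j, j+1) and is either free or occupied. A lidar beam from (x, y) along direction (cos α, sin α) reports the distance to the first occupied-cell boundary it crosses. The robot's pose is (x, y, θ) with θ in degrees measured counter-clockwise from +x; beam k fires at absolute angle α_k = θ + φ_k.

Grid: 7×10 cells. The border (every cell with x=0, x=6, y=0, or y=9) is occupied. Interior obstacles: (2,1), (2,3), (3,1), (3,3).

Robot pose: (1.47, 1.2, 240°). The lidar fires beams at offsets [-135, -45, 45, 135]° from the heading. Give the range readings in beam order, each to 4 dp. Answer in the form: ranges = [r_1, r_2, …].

ranges = [1.8159, 0.4866, 0.2071, 0.5487]

beam 1: φ=-135°, α=105°
  direction (-0.2588, 0.9659); cell (1,1); t to first gridline: x 1.8159, y 0.8282 (then +3.8637 / +1.0353)
    (1,2) via y @ 0.8282
    (0,2) via x @ 1.8159  # hit
  → r_1 = 1.8159
beam 2: φ=-45°, α=195°
  direction (-0.9659, -0.2588); cell (1,1); t to first gridline: x 0.4866, y 0.7727 (then +1.0353 / +3.8637)
    (0,1) via x @ 0.4866  # hit
  → r_2 = 0.4866
beam 3: φ=45°, α=285°
  direction (0.2588, -0.9659); cell (1,1); t to first gridline: x 2.0478, y 0.2071 (then +3.8637 / +1.0353)
    (1,0) via y @ 0.2071  # hit
  → r_3 = 0.2071
beam 4: φ=135°, α=15°
  direction (0.9659, 0.2588); cell (1,1); t to first gridline: x 0.5487, y 3.0910 (then +1.0353 / +3.8637)
    (2,1) via x @ 0.5487  # hit
  → r_4 = 0.5487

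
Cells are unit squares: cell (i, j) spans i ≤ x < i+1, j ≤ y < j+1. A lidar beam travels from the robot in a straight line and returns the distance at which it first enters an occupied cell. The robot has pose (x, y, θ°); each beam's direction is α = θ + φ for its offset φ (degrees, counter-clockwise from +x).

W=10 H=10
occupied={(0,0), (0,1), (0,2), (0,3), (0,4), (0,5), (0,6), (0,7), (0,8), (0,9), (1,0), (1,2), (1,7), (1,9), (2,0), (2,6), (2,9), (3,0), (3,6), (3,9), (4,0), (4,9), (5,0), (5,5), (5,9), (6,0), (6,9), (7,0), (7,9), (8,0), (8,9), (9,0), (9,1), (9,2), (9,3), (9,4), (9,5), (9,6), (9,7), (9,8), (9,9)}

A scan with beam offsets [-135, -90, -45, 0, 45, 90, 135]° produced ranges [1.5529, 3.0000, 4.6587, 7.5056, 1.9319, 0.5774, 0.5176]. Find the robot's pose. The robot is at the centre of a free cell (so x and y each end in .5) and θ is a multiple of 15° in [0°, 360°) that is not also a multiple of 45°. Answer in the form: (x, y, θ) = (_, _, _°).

(x, y, θ) = (8.5, 7.5, 240°)

The pose lattice has 59·16 = 944 candidates. Test each by forward raycasting.
  (2.5, 3.5, 60°): beam 1 = 2.5882 ≠ 1.5529 ✗
  (7.5, 6.5, 240°): beam 1 = 2.5882 ≠ 1.5529 ✗
  (6.5, 1.5, 150°): beam 1 = 2.5882 ≠ 1.5529 ✗
  (3.5, 7.5, 255°): beam 1 = 1.7321 ≠ 1.5529 ✗
  …
  (8.5, 7.5, 240°): r_1=1.5529, r_2=3.0000, r_3=4.6587, r_4=7.5056, r_5=1.9319, r_6=0.5774, r_7=0.5176 — all match ✓
Unique over the lattice → pose = (8.5, 7.5, 240°).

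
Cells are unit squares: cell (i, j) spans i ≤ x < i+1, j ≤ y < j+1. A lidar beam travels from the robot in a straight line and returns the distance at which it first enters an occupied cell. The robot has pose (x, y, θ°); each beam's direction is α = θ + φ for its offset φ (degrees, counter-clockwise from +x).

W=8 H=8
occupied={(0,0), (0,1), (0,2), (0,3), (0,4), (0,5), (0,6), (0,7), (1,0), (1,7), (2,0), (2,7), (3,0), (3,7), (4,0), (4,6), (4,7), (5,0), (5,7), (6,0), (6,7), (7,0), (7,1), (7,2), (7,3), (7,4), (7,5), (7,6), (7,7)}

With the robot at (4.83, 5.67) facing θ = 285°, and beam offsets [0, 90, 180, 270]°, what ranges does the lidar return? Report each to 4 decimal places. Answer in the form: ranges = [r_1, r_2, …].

ranges = [4.8347, 2.2465, 0.3416, 3.9651]

beam 1: φ=0°, α=285°
  direction (0.2588, -0.9659); cell (4,5); t to first gridline: x 0.6568, y 0.6936 (then +3.8637 / +1.0353)
    (5,5) via x @ 0.6568
    (5,4) via y @ 0.6936
    (5,3) via y @ 1.7289
    (5,2) via y @ 2.7642
    (5,1) via y @ 3.7995
    (6,1) via x @ 4.5205
    (6,0) via y @ 4.8347  # hit
  → r_1 = 4.8347
beam 2: φ=90°, α=15°
  direction (0.9659, 0.2588); cell (4,5); t to first gridline: x 0.1760, y 1.2750 (then +1.0353 / +3.8637)
    (5,5) via x @ 0.1760
    (6,5) via x @ 1.2113
    (6,6) via y @ 1.2750
    (7,6) via x @ 2.2465  # hit
  → r_2 = 2.2465
beam 3: φ=180°, α=105°
  direction (-0.2588, 0.9659); cell (4,5); t to first gridline: x 3.2069, y 0.3416 (then +3.8637 / +1.0353)
    (4,6) via y @ 0.3416  # hit
  → r_3 = 0.3416
beam 4: φ=270°, α=195°
  direction (-0.9659, -0.2588); cell (4,5); t to first gridline: x 0.8593, y 2.5887 (then +1.0353 / +3.8637)
    (3,5) via x @ 0.8593
    (2,5) via x @ 1.8946
    (2,4) via y @ 2.5887
    (1,4) via x @ 2.9298
    (0,4) via x @ 3.9651  # hit
  → r_4 = 3.9651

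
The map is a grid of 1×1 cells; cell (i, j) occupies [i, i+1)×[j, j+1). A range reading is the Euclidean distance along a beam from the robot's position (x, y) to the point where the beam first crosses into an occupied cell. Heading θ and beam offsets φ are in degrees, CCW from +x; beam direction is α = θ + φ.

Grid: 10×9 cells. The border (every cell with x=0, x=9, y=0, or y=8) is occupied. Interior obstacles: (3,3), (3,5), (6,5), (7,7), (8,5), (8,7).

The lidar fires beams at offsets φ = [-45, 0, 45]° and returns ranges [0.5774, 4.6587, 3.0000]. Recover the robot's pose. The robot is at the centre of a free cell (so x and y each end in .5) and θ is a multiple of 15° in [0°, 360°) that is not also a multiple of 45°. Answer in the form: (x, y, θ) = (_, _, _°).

Enumerate (i+0.5, j+0.5, θ) over the 50 free cells and 16 admissible headings. For each, cast all 3 beams and compare to the given ranges.
  (3.5, 2.5, 285°): beam 1 = 1.7321 ≠ 0.5774 ✗
  (4.5, 2.5, 285°): beam 1 = 1.7321 ≠ 0.5774 ✗
  (3.5, 2.5, 240°): beam 1 = 2.5882 ≠ 0.5774 ✗
  …
  (7.5, 5.5, 255°): r_1=0.5774, r_2=4.6587, r_3=3.0000 — all match ✓
Unique over the lattice → pose = (7.5, 5.5, 255°).

(x, y, θ) = (7.5, 5.5, 255°)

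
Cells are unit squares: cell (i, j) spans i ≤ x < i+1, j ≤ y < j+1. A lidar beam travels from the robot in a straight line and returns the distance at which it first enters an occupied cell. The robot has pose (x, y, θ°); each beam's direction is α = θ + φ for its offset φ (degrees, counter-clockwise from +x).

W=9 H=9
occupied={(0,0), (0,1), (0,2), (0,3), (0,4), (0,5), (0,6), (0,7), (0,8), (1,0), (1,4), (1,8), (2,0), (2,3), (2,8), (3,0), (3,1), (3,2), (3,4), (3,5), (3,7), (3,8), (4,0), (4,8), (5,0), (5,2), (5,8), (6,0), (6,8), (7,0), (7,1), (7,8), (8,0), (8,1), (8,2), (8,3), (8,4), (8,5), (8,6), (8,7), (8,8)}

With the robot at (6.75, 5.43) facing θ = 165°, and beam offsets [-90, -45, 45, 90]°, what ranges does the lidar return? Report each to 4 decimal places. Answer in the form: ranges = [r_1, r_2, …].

beam 1: φ=-90°, α=75°
  cosα=0.2588 sinα=0.9659 | (6,5) | tMaxX 0.9659 tMaxY 0.5901 | tΔX 3.8637 tΔY 1.0353
    t=0.5901 [y] (6,6)
    t=0.9659 [x] (7,6)
    t=1.6254 [y] (7,7)
    t=2.6607 [y] (7,8) — stop
  → r_1 = 2.6607
beam 2: φ=-45°, α=120°
  cosα=-0.5000 sinα=0.8660 | (6,5) | tMaxX 1.5000 tMaxY 0.6582 | tΔX 2.0000 tΔY 1.1547
    t=0.6582 [y] (6,6)
    t=1.5000 [x] (5,6)
    t=1.8129 [y] (5,7)
    t=2.9676 [y] (5,8) — stop
  → r_2 = 2.9676
beam 3: φ=45°, α=210°
  cosα=-0.8660 sinα=-0.5000 | (6,5) | tMaxX 0.8660 tMaxY 0.8600 | tΔX 1.1547 tΔY 2.0000
    t=0.8600 [y] (6,4)
    t=0.8660 [x] (5,4)
    t=2.0207 [x] (4,4)
    t=2.8600 [y] (4,3)
    t=3.1754 [x] (3,3)
    t=4.3301 [x] (2,3) — stop
  → r_3 = 4.3301
beam 4: φ=90°, α=255°
  cosα=-0.2588 sinα=-0.9659 | (6,5) | tMaxX 2.8978 tMaxY 0.4452 | tΔX 3.8637 tΔY 1.0353
    t=0.4452 [y] (6,4)
    t=1.4804 [y] (6,3)
    t=2.5157 [y] (6,2)
    t=2.8978 [x] (5,2) — stop
  → r_4 = 2.8978

ranges = [2.6607, 2.9676, 4.3301, 2.8978]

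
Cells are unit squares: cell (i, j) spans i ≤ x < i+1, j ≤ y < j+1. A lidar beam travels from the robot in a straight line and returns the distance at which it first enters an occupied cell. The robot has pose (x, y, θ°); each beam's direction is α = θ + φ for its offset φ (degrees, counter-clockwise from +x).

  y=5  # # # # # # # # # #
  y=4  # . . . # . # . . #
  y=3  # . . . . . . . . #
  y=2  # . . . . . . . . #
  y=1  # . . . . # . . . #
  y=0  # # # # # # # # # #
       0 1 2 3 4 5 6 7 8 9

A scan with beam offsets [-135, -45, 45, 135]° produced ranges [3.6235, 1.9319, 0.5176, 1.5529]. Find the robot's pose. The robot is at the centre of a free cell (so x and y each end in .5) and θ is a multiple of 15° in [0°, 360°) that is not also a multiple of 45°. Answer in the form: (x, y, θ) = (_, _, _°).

The pose lattice has 29·16 = 464 candidates. Test each by forward raycasting.
  (6.5, 1.5, 120°): beam 1 = 1.9319 ≠ 3.6235 ✗
  (2.5, 3.5, 300°): beam 1 = 1.5529 ≠ 3.6235 ✗
  (3.5, 1.5, 120°): beam 1 = 1.5529 ≠ 3.6235 ✗
  …
  (3.5, 1.5, 240°): r_1=3.6235, r_2=1.9319, r_3=0.5176, r_4=1.5529 — all match ✓
Unique over the lattice → pose = (3.5, 1.5, 240°).

(x, y, θ) = (3.5, 1.5, 240°)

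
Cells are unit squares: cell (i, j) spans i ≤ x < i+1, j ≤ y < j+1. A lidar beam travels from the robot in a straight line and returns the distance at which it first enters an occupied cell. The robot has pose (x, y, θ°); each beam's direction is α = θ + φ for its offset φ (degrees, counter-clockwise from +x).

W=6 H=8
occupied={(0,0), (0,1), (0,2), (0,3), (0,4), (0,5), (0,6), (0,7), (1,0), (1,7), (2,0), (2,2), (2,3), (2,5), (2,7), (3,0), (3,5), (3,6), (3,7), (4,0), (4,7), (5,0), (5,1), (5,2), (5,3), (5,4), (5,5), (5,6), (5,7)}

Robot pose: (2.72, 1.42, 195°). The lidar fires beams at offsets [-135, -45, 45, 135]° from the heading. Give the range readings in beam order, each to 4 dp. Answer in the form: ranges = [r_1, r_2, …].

ranges = [4.5600, 1.9861, 0.4850, 0.8400]

beam 1: φ=-135°, α=60°
  cosα=0.5000 sinα=0.8660 | (2,1) | tMaxX 0.5600 tMaxY 0.6697 | tΔX 2.0000 tΔY 1.1547
    t=0.5600 [x] (3,1)
    t=0.6697 [y] (3,2)
    t=1.8244 [y] (3,3)
    t=2.5600 [x] (4,3)
    t=2.9791 [y] (4,4)
    t=4.1338 [y] (4,5)
    t=4.5600 [x] (5,5) — stop
  → r_1 = 4.5600
beam 2: φ=-45°, α=150°
  cosα=-0.8660 sinα=0.5000 | (2,1) | tMaxX 0.8314 tMaxY 1.1600 | tΔX 1.1547 tΔY 2.0000
    t=0.8314 [x] (1,1)
    t=1.1600 [y] (1,2)
    t=1.9861 [x] (0,2) — stop
  → r_2 = 1.9861
beam 3: φ=45°, α=240°
  cosα=-0.5000 sinα=-0.8660 | (2,1) | tMaxX 1.4400 tMaxY 0.4850 | tΔX 2.0000 tΔY 1.1547
    t=0.4850 [y] (2,0) — stop
  → r_3 = 0.4850
beam 4: φ=135°, α=330°
  cosα=0.8660 sinα=-0.5000 | (2,1) | tMaxX 0.3233 tMaxY 0.8400 | tΔX 1.1547 tΔY 2.0000
    t=0.3233 [x] (3,1)
    t=0.8400 [y] (3,0) — stop
  → r_4 = 0.8400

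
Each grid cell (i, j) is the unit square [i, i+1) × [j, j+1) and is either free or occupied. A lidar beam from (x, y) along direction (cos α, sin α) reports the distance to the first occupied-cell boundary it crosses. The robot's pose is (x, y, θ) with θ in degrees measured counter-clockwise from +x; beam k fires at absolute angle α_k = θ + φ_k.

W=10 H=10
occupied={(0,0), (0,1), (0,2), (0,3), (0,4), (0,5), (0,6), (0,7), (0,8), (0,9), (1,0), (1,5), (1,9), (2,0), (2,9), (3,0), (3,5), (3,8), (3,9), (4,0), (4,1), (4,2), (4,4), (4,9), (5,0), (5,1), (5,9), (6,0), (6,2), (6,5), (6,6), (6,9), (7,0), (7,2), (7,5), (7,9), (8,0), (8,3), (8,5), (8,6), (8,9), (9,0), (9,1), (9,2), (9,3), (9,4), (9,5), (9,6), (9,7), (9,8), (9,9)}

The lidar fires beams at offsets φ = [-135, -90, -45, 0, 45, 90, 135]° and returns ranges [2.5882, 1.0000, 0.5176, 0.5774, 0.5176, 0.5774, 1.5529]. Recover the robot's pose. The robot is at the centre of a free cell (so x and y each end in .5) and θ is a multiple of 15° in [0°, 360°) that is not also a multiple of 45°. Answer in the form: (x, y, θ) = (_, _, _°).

Candidates: 49 free-cell centres × 16 headings = 784 poses. Raycast each; keep the one whose scan matches to 4 dp.
  (3.5, 7.5, 285°): beam 1 = 2.8868 ≠ 2.5882 ✗
  (8.5, 7.5, 60°): beam 1 = 0.5176 ≠ 2.5882 ✗
  (3.5, 6.5, 195°): beam 1 = 2.8868 ≠ 2.5882 ✗
  …
  (7.5, 3.5, 300°): r_1=2.5882, r_2=1.0000, r_3=0.5176, r_4=0.5774, r_5=0.5176, r_6=0.5774, r_7=1.5529 — all match ✓
Only this pose fits every beam.

(x, y, θ) = (7.5, 3.5, 300°)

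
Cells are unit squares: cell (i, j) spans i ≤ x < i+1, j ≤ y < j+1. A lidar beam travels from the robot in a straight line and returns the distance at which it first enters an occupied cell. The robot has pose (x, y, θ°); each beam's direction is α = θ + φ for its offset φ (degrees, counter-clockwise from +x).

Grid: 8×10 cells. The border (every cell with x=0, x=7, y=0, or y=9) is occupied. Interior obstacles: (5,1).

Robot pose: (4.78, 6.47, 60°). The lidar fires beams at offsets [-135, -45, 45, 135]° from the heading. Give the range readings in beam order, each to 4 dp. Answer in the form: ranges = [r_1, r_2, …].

beam 1: φ=-135°, α=285°
  cosα=0.2588 sinα=-0.9659 | (4,6) | tMaxX 0.8500 tMaxY 0.4866 | tΔX 3.8637 tΔY 1.0353
    t=0.4866 [y] (4,5)
    t=0.8500 [x] (5,5)
    t=1.5219 [y] (5,4)
    t=2.5571 [y] (5,3)
    t=3.5924 [y] (5,2)
    t=4.6277 [y] (5,1) — stop
  → r_1 = 4.6277
beam 2: φ=-45°, α=15°
  cosα=0.9659 sinα=0.2588 | (4,6) | tMaxX 0.2278 tMaxY 2.0478 | tΔX 1.0353 tΔY 3.8637
    t=0.2278 [x] (5,6)
    t=1.2630 [x] (6,6)
    t=2.0478 [y] (6,7)
    t=2.2983 [x] (7,7) — stop
  → r_2 = 2.2983
beam 3: φ=45°, α=105°
  cosα=-0.2588 sinα=0.9659 | (4,6) | tMaxX 3.0137 tMaxY 0.5487 | tΔX 3.8637 tΔY 1.0353
    t=0.5487 [y] (4,7)
    t=1.5840 [y] (4,8)
    t=2.6192 [y] (4,9) — stop
  → r_3 = 2.6192
beam 4: φ=135°, α=195°
  cosα=-0.9659 sinα=-0.2588 | (4,6) | tMaxX 0.8075 tMaxY 1.8159 | tΔX 1.0353 tΔY 3.8637
    t=0.8075 [x] (3,6)
    t=1.8159 [y] (3,5)
    t=1.8428 [x] (2,5)
    t=2.8781 [x] (1,5)
    t=3.9133 [x] (0,5) — stop
  → r_4 = 3.9133

ranges = [4.6277, 2.2983, 2.6192, 3.9133]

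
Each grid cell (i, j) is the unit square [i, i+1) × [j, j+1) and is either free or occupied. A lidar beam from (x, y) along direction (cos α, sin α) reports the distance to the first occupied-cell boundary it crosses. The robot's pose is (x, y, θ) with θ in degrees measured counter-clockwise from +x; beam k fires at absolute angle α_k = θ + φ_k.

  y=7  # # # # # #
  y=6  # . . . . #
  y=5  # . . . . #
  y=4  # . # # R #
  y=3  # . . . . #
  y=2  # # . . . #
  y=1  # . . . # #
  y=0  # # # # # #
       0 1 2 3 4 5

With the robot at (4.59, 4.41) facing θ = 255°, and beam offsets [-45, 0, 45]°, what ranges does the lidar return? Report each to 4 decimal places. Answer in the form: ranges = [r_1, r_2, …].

ranges = [0.6813, 3.5303, 0.8200]

beam 1: φ=-45°, α=210°
  d=(-0.8660,-0.5000)  start (4,4)  tX=0.6813 tY=0.8200  stride 1/|dx|=1.1547 1/|dy|=2.0000
    cross x-line → (3,4), t=0.6813 (wall)
  → r_1 = 0.6813
beam 2: φ=0°, α=255°
  d=(-0.2588,-0.9659)  start (4,4)  tX=2.2796 tY=0.4245  stride 1/|dx|=3.8637 1/|dy|=1.0353
    cross y-line → (4,3), t=0.4245
    cross y-line → (4,2), t=1.4597
    cross x-line → (3,2), t=2.2796
    cross y-line → (3,1), t=2.4950
    cross y-line → (3,0), t=3.5303 (wall)
  → r_2 = 3.5303
beam 3: φ=45°, α=300°
  d=(0.5000,-0.8660)  start (4,4)  tX=0.8200 tY=0.4734  stride 1/|dx|=2.0000 1/|dy|=1.1547
    cross y-line → (4,3), t=0.4734
    cross x-line → (5,3), t=0.8200 (wall)
  → r_3 = 0.8200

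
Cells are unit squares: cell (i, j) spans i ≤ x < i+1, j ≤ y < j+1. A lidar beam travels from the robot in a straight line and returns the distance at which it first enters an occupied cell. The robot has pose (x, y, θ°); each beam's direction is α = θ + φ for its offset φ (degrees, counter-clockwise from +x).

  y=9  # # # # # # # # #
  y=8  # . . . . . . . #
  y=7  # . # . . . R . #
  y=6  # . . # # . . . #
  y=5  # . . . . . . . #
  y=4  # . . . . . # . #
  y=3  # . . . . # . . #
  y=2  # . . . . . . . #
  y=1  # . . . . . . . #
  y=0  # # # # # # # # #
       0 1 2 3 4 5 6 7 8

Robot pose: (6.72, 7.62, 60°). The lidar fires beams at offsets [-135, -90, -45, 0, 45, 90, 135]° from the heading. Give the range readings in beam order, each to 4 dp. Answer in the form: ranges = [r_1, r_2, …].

beam 1: φ=-135°, α=285°
  cosα=0.2588 sinα=-0.9659 | (6,7) | tMaxX 1.0818 tMaxY 0.6419 | tΔX 3.8637 tΔY 1.0353
    t=0.6419 [y] (6,6)
    t=1.0818 [x] (7,6)
    t=1.6771 [y] (7,5)
    t=2.7124 [y] (7,4)
    t=3.7477 [y] (7,3)
    t=4.7830 [y] (7,2)
    t=4.9455 [x] (8,2) — stop
  → r_1 = 4.9455
beam 2: φ=-90°, α=330°
  cosα=0.8660 sinα=-0.5000 | (6,7) | tMaxX 0.3233 tMaxY 1.2400 | tΔX 1.1547 tΔY 2.0000
    t=0.3233 [x] (7,7)
    t=1.2400 [y] (7,6)
    t=1.4780 [x] (8,6) — stop
  → r_2 = 1.4780
beam 3: φ=-45°, α=15°
  cosα=0.9659 sinα=0.2588 | (6,7) | tMaxX 0.2899 tMaxY 1.4682 | tΔX 1.0353 tΔY 3.8637
    t=0.2899 [x] (7,7)
    t=1.3252 [x] (8,7) — stop
  → r_3 = 1.3252
beam 4: φ=0°, α=60°
  cosα=0.5000 sinα=0.8660 | (6,7) | tMaxX 0.5600 tMaxY 0.4388 | tΔX 2.0000 tΔY 1.1547
    t=0.4388 [y] (6,8)
    t=0.5600 [x] (7,8)
    t=1.5935 [y] (7,9) — stop
  → r_4 = 1.5935
beam 5: φ=45°, α=105°
  cosα=-0.2588 sinα=0.9659 | (6,7) | tMaxX 2.7819 tMaxY 0.3934 | tΔX 3.8637 tΔY 1.0353
    t=0.3934 [y] (6,8)
    t=1.4287 [y] (6,9) — stop
  → r_5 = 1.4287
beam 6: φ=90°, α=150°
  cosα=-0.8660 sinα=0.5000 | (6,7) | tMaxX 0.8314 tMaxY 0.7600 | tΔX 1.1547 tΔY 2.0000
    t=0.7600 [y] (6,8)
    t=0.8314 [x] (5,8)
    t=1.9861 [x] (4,8)
    t=2.7600 [y] (4,9) — stop
  → r_6 = 2.7600
beam 7: φ=135°, α=195°
  cosα=-0.9659 sinα=-0.2588 | (6,7) | tMaxX 0.7454 tMaxY 2.3955 | tΔX 1.0353 tΔY 3.8637
    t=0.7454 [x] (5,7)
    t=1.7807 [x] (4,7)
    t=2.3955 [y] (4,6) — stop
  → r_7 = 2.3955

ranges = [4.9455, 1.4780, 1.3252, 1.5935, 1.4287, 2.7600, 2.3955]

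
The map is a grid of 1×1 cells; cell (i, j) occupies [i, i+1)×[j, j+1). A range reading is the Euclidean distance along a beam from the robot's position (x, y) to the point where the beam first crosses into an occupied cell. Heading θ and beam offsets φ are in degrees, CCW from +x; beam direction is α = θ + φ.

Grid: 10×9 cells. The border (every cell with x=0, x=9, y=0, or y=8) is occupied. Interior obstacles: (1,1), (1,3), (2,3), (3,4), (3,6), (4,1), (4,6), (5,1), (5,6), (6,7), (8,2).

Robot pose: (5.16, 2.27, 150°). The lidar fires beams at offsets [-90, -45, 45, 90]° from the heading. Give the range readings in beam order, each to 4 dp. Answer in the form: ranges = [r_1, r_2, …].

beam 1: φ=-90°, α=60°
  cosα=0.5000 sinα=0.8660 | (5,2) | tMaxX 1.6800 tMaxY 0.8429 | tΔX 2.0000 tΔY 1.1547
    t=0.8429 [y] (5,3)
    t=1.6800 [x] (6,3)
    t=1.9976 [y] (6,4)
    t=3.1523 [y] (6,5)
    t=3.6800 [x] (7,5)
    t=4.3070 [y] (7,6)
    t=5.4617 [y] (7,7)
    t=5.6800 [x] (8,7)
    t=6.6164 [y] (8,8) — stop
  → r_1 = 6.6164
beam 2: φ=-45°, α=105°
  cosα=-0.2588 sinα=0.9659 | (5,2) | tMaxX 0.6182 tMaxY 0.7558 | tΔX 3.8637 tΔY 1.0353
    t=0.6182 [x] (4,2)
    t=0.7558 [y] (4,3)
    t=1.7910 [y] (4,4)
    t=2.8263 [y] (4,5)
    t=3.8616 [y] (4,6) — stop
  → r_2 = 3.8616
beam 3: φ=45°, α=195°
  cosα=-0.9659 sinα=-0.2588 | (5,2) | tMaxX 0.1656 tMaxY 1.0432 | tΔX 1.0353 tΔY 3.8637
    t=0.1656 [x] (4,2)
    t=1.0432 [y] (4,1) — stop
  → r_3 = 1.0432
beam 4: φ=90°, α=240°
  cosα=-0.5000 sinα=-0.8660 | (5,2) | tMaxX 0.3200 tMaxY 0.3118 | tΔX 2.0000 tΔY 1.1547
    t=0.3118 [y] (5,1) — stop
  → r_4 = 0.3118

ranges = [6.6164, 3.8616, 1.0432, 0.3118]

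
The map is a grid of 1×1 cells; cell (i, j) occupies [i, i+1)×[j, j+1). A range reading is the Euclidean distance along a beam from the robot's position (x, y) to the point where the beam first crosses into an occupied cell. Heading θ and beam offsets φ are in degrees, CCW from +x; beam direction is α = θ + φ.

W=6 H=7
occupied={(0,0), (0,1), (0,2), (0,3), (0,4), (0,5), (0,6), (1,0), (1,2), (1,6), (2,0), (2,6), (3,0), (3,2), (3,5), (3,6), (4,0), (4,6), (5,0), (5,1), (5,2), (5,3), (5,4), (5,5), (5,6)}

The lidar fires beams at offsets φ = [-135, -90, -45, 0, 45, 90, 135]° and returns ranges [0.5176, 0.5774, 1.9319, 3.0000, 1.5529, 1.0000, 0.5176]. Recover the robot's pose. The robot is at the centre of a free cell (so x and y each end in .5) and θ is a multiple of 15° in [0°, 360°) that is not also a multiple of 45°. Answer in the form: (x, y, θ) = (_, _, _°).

Candidates: 17 free-cell centres × 16 headings = 272 poses. Raycast each; keep the one whose scan matches to 4 dp.
  (2.5, 3.5, 330°): beam 1 = 1.5529 ≠ 0.5176 ✗
  (1.5, 4.5, 120°): beam 1 = 3.6235 ≠ 0.5176 ✗
  (4.5, 1.5, 60°): beam 3 = 0.5176 ≠ 1.9319 ✗
  (4.5, 5.5, 165°): beam 1 = 0.5774 ≠ 0.5176 ✗
  …
  (1.5, 5.5, 300°): r_1=0.5176, r_2=0.5774, r_3=1.9319, r_4=3.0000, r_5=1.5529, r_6=1.0000, r_7=0.5176 — all match ✓
No second candidate reproduces the full scan.

(x, y, θ) = (1.5, 5.5, 300°)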